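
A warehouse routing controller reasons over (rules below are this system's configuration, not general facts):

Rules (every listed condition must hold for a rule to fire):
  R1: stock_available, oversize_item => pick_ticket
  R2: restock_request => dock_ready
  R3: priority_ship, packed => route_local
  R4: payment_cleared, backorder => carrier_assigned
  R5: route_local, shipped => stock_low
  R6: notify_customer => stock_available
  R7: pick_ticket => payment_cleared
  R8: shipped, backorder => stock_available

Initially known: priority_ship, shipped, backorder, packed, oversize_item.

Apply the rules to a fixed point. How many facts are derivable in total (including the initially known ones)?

Round 1: R3 [priority_ship, packed => route_local]; R8 [shipped, backorder => stock_available]. Adds route_local, stock_available.
Round 2: R1 [stock_available, oversize_item => pick_ticket]; R5 [route_local, shipped => stock_low]. Adds pick_ticket, stock_low.
Round 3: R7 [pick_ticket => payment_cleared]. Adds payment_cleared.
Round 4: R4 [payment_cleared, backorder => carrier_assigned]. Adds carrier_assigned.
Closure: {backorder, carrier_assigned, oversize_item, packed, payment_cleared, pick_ticket, priority_ship, route_local, shipped, stock_available, stock_low} — 11 facts.

11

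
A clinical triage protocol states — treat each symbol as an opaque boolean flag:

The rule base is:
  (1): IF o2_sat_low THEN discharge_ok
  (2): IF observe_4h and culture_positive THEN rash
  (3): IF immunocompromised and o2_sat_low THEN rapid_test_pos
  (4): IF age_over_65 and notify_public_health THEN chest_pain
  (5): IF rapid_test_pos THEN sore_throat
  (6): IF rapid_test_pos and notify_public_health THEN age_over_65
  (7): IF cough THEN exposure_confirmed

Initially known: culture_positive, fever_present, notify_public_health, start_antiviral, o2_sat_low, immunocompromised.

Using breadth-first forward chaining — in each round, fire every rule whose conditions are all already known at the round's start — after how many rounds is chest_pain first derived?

3

Round 1 — (1), (3), derive discharge_ok, rapid_test_pos.
Round 2 — (5), (6), derive sore_throat, age_over_65.
Round 3 — (4), derive chest_pain.
chest_pain first appears in round 3.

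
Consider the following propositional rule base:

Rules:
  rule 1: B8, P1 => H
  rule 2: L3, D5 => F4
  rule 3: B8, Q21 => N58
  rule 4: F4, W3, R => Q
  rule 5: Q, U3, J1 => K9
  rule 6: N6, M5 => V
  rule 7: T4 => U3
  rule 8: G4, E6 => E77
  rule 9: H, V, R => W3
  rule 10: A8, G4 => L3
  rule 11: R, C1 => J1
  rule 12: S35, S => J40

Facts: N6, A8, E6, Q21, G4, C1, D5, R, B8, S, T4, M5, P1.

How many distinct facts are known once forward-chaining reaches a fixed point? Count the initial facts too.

Round 1: rule 1 [B8, P1 => H]; rule 3 [B8, Q21 => N58]; rule 6 [N6, M5 => V]; rule 7 [T4 => U3]; rule 8 [G4, E6 => E77]; rule 10 [A8, G4 => L3]; rule 11 [R, C1 => J1]. Adds H, N58, V, U3, E77, L3, J1.
Round 2: rule 2 [L3, D5 => F4]; rule 9 [H, V, R => W3]. Adds F4, W3.
Round 3: rule 4 [F4, W3, R => Q]. Adds Q.
Round 4: rule 5 [Q, U3, J1 => K9]. Adds K9.
Closure: {A8, B8, C1, D5, E6, E77, F4, G4, H, J1, K9, L3, M5, N58, N6, P1, Q, Q21, R, S, T4, U3, V, W3} — 24 facts.

24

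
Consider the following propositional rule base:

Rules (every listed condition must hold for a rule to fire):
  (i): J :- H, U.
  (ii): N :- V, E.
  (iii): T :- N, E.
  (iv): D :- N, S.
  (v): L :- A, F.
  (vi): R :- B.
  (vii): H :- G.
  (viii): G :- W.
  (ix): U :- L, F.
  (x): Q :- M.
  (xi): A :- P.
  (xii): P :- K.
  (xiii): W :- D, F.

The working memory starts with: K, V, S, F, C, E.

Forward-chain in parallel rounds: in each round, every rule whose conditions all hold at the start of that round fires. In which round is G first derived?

4

Round 1 fires (ii), (xii), giving N, P.
Round 2 fires (iii), (iv), (xi), giving T, D, A.
Round 3 fires (v), (xiii), giving L, W.
Round 4 fires (viii), (ix), giving G, U.
G first appears in round 4.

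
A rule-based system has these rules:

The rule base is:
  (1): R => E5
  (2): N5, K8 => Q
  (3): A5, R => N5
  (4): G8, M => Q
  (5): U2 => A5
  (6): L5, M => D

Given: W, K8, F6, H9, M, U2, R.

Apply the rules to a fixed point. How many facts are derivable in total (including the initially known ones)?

11

[1] (1) [R => E5]; (5) [U2 => A5]. ⇒ new: E5, A5.
[2] (3) [A5, R => N5]. ⇒ new: N5.
[3] (2) [N5, K8 => Q]. ⇒ new: Q.
Closure: {A5, E5, F6, H9, K8, M, N5, Q, R, U2, W} — 11 facts.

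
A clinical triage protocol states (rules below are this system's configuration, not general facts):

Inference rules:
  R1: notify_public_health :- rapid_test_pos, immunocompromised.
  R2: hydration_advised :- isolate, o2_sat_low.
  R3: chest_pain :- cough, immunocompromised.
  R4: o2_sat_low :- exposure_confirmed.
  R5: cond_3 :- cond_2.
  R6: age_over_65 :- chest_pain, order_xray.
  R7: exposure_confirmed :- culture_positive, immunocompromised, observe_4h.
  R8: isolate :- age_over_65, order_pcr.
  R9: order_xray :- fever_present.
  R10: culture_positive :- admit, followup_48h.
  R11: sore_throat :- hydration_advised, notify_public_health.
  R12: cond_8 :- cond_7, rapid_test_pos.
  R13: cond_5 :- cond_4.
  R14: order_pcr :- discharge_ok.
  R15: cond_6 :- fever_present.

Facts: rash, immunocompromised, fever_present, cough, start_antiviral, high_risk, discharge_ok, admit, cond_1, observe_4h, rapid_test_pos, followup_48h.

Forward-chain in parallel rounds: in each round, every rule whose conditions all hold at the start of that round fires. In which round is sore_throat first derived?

5

[1] R1 [notify_public_health :- rapid_test_pos, immunocompromised.]; R3 [chest_pain :- cough, immunocompromised.]; R9 [order_xray :- fever_present.]; R10 [culture_positive :- admit, followup_48h.]; R14 [order_pcr :- discharge_ok.]; R15 [cond_6 :- fever_present.]. ⇒ new: notify_public_health, chest_pain, order_xray, culture_positive, order_pcr, cond_6.
[2] R6 [age_over_65 :- chest_pain, order_xray.]; R7 [exposure_confirmed :- culture_positive, immunocompromised, observe_4h.]. ⇒ new: age_over_65, exposure_confirmed.
[3] R4 [o2_sat_low :- exposure_confirmed.]; R8 [isolate :- age_over_65, order_pcr.]. ⇒ new: o2_sat_low, isolate.
[4] R2 [hydration_advised :- isolate, o2_sat_low.]. ⇒ new: hydration_advised.
[5] R11 [sore_throat :- hydration_advised, notify_public_health.]. ⇒ new: sore_throat.
sore_throat first appears in round 5.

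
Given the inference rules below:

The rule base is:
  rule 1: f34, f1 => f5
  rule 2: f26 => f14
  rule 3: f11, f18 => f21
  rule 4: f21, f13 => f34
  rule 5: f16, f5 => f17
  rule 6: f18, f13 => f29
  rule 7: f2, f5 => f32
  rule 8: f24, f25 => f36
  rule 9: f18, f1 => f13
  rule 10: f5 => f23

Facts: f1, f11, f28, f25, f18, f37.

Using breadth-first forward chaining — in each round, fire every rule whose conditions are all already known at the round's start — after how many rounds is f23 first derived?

4

Round 1: rule 3 [f11, f18 => f21]; rule 9 [f18, f1 => f13]. New: f21, f13.
Round 2: rule 4 [f21, f13 => f34]; rule 6 [f18, f13 => f29]. New: f34, f29.
Round 3: rule 1 [f34, f1 => f5]. New: f5.
Round 4: rule 10 [f5 => f23]. New: f23.
f23 first appears in round 4.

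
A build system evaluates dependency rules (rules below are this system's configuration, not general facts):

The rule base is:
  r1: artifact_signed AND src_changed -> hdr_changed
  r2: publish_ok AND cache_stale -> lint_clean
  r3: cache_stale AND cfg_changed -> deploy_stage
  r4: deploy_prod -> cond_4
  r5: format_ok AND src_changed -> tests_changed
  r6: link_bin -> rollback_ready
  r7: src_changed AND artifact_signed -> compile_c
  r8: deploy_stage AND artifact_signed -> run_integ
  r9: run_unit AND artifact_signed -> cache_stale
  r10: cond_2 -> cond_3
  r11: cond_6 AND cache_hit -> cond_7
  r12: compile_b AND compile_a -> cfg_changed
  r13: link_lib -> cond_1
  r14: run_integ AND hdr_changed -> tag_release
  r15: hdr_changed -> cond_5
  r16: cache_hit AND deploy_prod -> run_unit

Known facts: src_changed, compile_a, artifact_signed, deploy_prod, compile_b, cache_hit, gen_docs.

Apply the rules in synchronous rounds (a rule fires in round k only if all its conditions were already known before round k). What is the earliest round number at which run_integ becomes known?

4

Round 1: r1 [artifact_signed AND src_changed -> hdr_changed]; r4 [deploy_prod -> cond_4]; r7 [src_changed AND artifact_signed -> compile_c]; r12 [compile_b AND compile_a -> cfg_changed]; r16 [cache_hit AND deploy_prod -> run_unit]. Adds hdr_changed, cond_4, compile_c, cfg_changed, run_unit.
Round 2: r9 [run_unit AND artifact_signed -> cache_stale]; r15 [hdr_changed -> cond_5]. Adds cache_stale, cond_5.
Round 3: r3 [cache_stale AND cfg_changed -> deploy_stage]. Adds deploy_stage.
Round 4: r8 [deploy_stage AND artifact_signed -> run_integ]. Adds run_integ.
run_integ first appears in round 4.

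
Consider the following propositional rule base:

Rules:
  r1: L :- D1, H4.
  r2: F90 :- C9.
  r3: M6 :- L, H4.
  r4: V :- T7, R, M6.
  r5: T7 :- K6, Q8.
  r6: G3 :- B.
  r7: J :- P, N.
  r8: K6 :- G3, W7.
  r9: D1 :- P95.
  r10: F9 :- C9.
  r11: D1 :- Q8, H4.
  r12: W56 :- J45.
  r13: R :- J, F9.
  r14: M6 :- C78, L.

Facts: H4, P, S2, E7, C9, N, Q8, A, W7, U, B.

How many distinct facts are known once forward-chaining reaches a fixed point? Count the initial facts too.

Round 1 — r2, r6, r7, r10, r11, derive F90, G3, J, F9, D1.
Round 2 — r1, r8, r13, derive L, K6, R.
Round 3 — r3, r5, derive M6, T7.
Round 4 — r4, derive V.
Closure: {A, B, C9, D1, E7, F9, F90, G3, H4, J, K6, L, M6, N, P, Q8, R, S2, T7, U, V, W7} — 22 facts.

22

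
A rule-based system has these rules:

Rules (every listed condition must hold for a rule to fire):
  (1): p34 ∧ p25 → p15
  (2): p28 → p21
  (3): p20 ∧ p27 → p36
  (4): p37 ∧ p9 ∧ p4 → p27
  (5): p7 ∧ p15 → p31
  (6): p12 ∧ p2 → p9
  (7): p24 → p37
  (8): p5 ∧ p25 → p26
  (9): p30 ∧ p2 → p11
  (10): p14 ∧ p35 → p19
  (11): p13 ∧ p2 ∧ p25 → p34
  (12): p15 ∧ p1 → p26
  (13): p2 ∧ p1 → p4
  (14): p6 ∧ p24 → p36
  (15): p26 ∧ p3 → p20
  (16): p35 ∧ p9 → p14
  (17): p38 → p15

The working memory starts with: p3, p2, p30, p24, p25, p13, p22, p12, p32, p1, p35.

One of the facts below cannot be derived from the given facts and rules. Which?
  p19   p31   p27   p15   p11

p31

Round 1 — (6), (7), (9), (11), (13), derive p9, p37, p11, p34, p4.
Round 2 — (1), (4), (16), derive p15, p27, p14.
Round 3 — (10), (12), derive p19, p26.
Round 4 — (15), derive p20.
Round 5 — (3), derive p36.
Derived: p15 (round 2), p19 (round 3), p11 (round 1), p27 (round 2). p31 never appears in any round.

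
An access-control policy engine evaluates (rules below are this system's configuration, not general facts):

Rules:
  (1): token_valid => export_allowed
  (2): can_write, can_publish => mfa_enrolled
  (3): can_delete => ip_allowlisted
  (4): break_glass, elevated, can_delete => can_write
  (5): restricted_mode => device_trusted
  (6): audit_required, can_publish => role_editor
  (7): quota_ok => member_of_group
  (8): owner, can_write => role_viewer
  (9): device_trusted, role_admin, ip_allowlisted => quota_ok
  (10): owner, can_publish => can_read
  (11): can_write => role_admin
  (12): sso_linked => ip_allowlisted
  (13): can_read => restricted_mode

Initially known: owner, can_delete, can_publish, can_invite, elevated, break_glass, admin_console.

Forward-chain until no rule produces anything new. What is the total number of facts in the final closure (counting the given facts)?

17

Round 1 fires (3), (4), (10), giving ip_allowlisted, can_write, can_read.
Round 2 fires (2), (8), (11), (13), giving mfa_enrolled, role_viewer, role_admin, restricted_mode.
Round 3 fires (5), giving device_trusted.
Round 4 fires (9), giving quota_ok.
Round 5 fires (7), giving member_of_group.
Closure: {admin_console, break_glass, can_delete, can_invite, can_publish, can_read, can_write, device_trusted, elevated, ip_allowlisted, member_of_group, mfa_enrolled, owner, quota_ok, restricted_mode, role_admin, role_viewer} — 17 facts.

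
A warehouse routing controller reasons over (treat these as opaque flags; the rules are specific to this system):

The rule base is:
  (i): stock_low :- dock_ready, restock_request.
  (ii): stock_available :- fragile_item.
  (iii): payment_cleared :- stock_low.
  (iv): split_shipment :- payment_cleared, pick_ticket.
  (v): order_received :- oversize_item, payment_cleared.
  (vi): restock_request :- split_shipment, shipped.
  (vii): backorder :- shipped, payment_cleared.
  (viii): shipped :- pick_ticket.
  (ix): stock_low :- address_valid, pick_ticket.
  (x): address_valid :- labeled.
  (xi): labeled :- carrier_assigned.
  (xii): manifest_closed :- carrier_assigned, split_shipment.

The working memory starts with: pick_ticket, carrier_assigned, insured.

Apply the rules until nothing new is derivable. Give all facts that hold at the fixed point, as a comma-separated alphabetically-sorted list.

address_valid, backorder, carrier_assigned, insured, labeled, manifest_closed, payment_cleared, pick_ticket, restock_request, shipped, split_shipment, stock_low

Round 1: (viii) [shipped :- pick_ticket.]; (xi) [labeled :- carrier_assigned.]. Adds shipped, labeled.
Round 2: (x) [address_valid :- labeled.]. Adds address_valid.
Round 3: (ix) [stock_low :- address_valid, pick_ticket.]. Adds stock_low.
Round 4: (iii) [payment_cleared :- stock_low.]. Adds payment_cleared.
Round 5: (iv) [split_shipment :- payment_cleared, pick_ticket.]; (vii) [backorder :- shipped, payment_cleared.]. Adds split_shipment, backorder.
Round 6: (vi) [restock_request :- split_shipment, shipped.]; (xii) [manifest_closed :- carrier_assigned, split_shipment.]. Adds restock_request, manifest_closed.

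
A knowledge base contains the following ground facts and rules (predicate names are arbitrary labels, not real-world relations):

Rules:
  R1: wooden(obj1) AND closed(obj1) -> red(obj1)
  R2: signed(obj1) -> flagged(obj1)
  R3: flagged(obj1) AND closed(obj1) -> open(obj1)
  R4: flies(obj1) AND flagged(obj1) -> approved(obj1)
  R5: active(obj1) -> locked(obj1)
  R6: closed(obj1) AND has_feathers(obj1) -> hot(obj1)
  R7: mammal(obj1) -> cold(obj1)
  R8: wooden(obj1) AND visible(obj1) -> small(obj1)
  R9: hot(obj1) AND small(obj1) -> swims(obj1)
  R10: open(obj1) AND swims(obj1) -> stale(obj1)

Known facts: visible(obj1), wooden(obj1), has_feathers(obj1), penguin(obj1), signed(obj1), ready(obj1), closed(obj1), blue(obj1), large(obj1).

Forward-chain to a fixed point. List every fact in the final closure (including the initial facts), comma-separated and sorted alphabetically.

Round 1: R1 [wooden(obj1) AND closed(obj1) -> red(obj1)]; R2 [signed(obj1) -> flagged(obj1)]; R6 [closed(obj1) AND has_feathers(obj1) -> hot(obj1)]; R8 [wooden(obj1) AND visible(obj1) -> small(obj1)]. Adds red(obj1), flagged(obj1), hot(obj1), small(obj1).
Round 2: R3 [flagged(obj1) AND closed(obj1) -> open(obj1)]; R9 [hot(obj1) AND small(obj1) -> swims(obj1)]. Adds open(obj1), swims(obj1).
Round 3: R10 [open(obj1) AND swims(obj1) -> stale(obj1)]. Adds stale(obj1).

blue(obj1), closed(obj1), flagged(obj1), has_feathers(obj1), hot(obj1), large(obj1), open(obj1), penguin(obj1), ready(obj1), red(obj1), signed(obj1), small(obj1), stale(obj1), swims(obj1), visible(obj1), wooden(obj1)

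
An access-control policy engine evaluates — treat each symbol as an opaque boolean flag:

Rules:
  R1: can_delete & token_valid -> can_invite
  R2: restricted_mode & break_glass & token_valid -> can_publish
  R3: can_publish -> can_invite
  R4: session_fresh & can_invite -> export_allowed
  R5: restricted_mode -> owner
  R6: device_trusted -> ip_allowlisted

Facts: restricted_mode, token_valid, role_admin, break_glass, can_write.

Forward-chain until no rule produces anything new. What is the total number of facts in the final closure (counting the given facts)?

8

Round 1: R2 [restricted_mode & break_glass & token_valid -> can_publish]; R5 [restricted_mode -> owner]. Adds can_publish, owner.
Round 2: R3 [can_publish -> can_invite]. Adds can_invite.
Closure: {break_glass, can_invite, can_publish, can_write, owner, restricted_mode, role_admin, token_valid} — 8 facts.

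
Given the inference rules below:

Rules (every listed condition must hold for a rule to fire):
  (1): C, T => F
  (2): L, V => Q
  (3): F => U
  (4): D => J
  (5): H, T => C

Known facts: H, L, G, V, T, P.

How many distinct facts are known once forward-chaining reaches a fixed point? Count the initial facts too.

10

Round 1 — (2), (5), derive Q, C.
Round 2 — (1), derive F.
Round 3 — (3), derive U.
Closure: {C, F, G, H, L, P, Q, T, U, V} — 10 facts.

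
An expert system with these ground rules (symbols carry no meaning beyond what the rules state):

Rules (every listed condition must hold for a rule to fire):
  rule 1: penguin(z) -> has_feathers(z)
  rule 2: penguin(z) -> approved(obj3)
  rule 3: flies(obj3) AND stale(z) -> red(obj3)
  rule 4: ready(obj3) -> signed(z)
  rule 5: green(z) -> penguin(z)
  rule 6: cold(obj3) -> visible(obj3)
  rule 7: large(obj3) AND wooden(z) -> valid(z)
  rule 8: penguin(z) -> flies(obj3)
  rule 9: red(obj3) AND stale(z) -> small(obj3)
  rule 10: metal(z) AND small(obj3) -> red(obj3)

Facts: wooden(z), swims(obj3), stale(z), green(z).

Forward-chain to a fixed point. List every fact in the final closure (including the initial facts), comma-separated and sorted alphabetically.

Round 1: rule 5 [green(z) -> penguin(z)]. Adds penguin(z).
Round 2: rule 1 [penguin(z) -> has_feathers(z)]; rule 2 [penguin(z) -> approved(obj3)]; rule 8 [penguin(z) -> flies(obj3)]. Adds has_feathers(z), approved(obj3), flies(obj3).
Round 3: rule 3 [flies(obj3) AND stale(z) -> red(obj3)]. Adds red(obj3).
Round 4: rule 9 [red(obj3) AND stale(z) -> small(obj3)]. Adds small(obj3).

approved(obj3), flies(obj3), green(z), has_feathers(z), penguin(z), red(obj3), small(obj3), stale(z), swims(obj3), wooden(z)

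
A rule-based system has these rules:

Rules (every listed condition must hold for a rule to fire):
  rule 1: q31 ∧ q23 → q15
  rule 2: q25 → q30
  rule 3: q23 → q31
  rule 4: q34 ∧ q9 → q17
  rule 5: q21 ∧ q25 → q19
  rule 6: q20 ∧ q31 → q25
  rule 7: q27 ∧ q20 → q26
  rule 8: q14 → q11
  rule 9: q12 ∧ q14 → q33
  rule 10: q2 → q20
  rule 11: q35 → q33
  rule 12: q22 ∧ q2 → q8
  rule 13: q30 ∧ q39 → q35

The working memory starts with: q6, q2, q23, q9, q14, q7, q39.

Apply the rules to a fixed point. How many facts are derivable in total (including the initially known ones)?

Round 1 — rule 3, rule 8, rule 10, derive q31, q11, q20.
Round 2 — rule 1, rule 6, derive q15, q25.
Round 3 — rule 2, derive q30.
Round 4 — rule 13, derive q35.
Round 5 — rule 11, derive q33.
Closure: {q11, q14, q15, q2, q20, q23, q25, q30, q31, q33, q35, q39, q6, q7, q9} — 15 facts.

15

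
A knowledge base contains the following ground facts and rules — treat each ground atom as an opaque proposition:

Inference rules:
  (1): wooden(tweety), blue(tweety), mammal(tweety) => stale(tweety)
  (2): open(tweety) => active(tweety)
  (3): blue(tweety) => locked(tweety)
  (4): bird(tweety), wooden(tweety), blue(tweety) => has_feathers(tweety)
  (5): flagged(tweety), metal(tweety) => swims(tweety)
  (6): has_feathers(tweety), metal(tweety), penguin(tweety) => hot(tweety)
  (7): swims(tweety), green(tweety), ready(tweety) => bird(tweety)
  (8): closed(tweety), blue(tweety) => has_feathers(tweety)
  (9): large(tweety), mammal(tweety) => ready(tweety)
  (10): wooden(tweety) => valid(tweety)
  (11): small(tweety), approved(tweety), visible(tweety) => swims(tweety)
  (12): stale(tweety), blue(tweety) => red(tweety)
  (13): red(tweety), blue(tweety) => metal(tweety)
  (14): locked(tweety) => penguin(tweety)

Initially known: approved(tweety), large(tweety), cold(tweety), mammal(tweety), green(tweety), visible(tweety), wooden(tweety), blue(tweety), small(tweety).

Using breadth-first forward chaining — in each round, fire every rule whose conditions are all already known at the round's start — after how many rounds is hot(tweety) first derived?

4

Round 1 fires (1), (3), (9), (10), (11), giving stale(tweety), locked(tweety), ready(tweety), valid(tweety), swims(tweety).
Round 2 fires (7), (12), (14), giving bird(tweety), red(tweety), penguin(tweety).
Round 3 fires (4), (13), giving has_feathers(tweety), metal(tweety).
Round 4 fires (6), giving hot(tweety).
hot(tweety) first appears in round 4.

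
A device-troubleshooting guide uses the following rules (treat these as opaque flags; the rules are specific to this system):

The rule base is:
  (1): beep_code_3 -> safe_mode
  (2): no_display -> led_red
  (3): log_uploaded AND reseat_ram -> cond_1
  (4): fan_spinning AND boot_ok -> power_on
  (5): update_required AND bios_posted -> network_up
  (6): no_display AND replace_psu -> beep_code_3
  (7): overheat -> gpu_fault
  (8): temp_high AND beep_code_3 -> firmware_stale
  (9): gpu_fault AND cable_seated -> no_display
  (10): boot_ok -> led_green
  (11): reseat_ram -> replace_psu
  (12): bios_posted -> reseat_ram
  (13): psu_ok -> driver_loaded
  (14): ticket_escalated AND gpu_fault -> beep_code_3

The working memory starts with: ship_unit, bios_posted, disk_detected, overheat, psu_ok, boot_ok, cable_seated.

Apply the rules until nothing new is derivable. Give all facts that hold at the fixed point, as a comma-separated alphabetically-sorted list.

[1] (7) [overheat -> gpu_fault]; (10) [boot_ok -> led_green]; (12) [bios_posted -> reseat_ram]; (13) [psu_ok -> driver_loaded]. ⇒ new: gpu_fault, led_green, reseat_ram, driver_loaded.
[2] (9) [gpu_fault AND cable_seated -> no_display]; (11) [reseat_ram -> replace_psu]. ⇒ new: no_display, replace_psu.
[3] (2) [no_display -> led_red]; (6) [no_display AND replace_psu -> beep_code_3]. ⇒ new: led_red, beep_code_3.
[4] (1) [beep_code_3 -> safe_mode]. ⇒ new: safe_mode.

beep_code_3, bios_posted, boot_ok, cable_seated, disk_detected, driver_loaded, gpu_fault, led_green, led_red, no_display, overheat, psu_ok, replace_psu, reseat_ram, safe_mode, ship_unit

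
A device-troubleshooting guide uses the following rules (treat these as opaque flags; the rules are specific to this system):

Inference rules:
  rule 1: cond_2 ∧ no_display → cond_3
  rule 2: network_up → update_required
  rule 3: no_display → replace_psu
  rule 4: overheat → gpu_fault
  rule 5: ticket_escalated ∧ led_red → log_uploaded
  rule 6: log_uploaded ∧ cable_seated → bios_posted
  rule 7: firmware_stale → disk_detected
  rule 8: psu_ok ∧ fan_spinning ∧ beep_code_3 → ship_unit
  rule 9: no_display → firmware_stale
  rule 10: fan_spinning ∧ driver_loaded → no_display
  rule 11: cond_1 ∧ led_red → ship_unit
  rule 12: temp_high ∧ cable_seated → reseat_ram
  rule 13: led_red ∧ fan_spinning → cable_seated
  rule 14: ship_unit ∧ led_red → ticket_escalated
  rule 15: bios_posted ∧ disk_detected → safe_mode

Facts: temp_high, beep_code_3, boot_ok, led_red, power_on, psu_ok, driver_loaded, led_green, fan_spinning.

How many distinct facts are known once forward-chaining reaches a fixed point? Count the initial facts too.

20

Round 1 — rule 8, rule 10, rule 13, derive ship_unit, no_display, cable_seated.
Round 2 — rule 3, rule 9, rule 12, rule 14, derive replace_psu, firmware_stale, reseat_ram, ticket_escalated.
Round 3 — rule 5, rule 7, derive log_uploaded, disk_detected.
Round 4 — rule 6, derive bios_posted.
Round 5 — rule 15, derive safe_mode.
Closure: {beep_code_3, bios_posted, boot_ok, cable_seated, disk_detected, driver_loaded, fan_spinning, firmware_stale, led_green, led_red, log_uploaded, no_display, power_on, psu_ok, replace_psu, reseat_ram, safe_mode, ship_unit, temp_high, ticket_escalated} — 20 facts.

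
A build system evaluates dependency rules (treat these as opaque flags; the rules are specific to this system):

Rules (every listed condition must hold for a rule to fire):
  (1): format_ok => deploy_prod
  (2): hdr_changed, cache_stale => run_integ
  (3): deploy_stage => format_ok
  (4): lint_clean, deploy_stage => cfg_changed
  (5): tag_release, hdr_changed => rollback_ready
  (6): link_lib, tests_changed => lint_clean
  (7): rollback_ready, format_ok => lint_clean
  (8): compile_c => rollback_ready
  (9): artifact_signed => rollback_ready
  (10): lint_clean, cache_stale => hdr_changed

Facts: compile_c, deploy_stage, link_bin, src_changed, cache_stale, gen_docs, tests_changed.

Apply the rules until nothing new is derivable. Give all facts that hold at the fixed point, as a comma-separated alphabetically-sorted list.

Round 1: (3) [deploy_stage => format_ok]; (8) [compile_c => rollback_ready]. New: format_ok, rollback_ready.
Round 2: (1) [format_ok => deploy_prod]; (7) [rollback_ready, format_ok => lint_clean]. New: deploy_prod, lint_clean.
Round 3: (4) [lint_clean, deploy_stage => cfg_changed]; (10) [lint_clean, cache_stale => hdr_changed]. New: cfg_changed, hdr_changed.
Round 4: (2) [hdr_changed, cache_stale => run_integ]. New: run_integ.

cache_stale, cfg_changed, compile_c, deploy_prod, deploy_stage, format_ok, gen_docs, hdr_changed, link_bin, lint_clean, rollback_ready, run_integ, src_changed, tests_changed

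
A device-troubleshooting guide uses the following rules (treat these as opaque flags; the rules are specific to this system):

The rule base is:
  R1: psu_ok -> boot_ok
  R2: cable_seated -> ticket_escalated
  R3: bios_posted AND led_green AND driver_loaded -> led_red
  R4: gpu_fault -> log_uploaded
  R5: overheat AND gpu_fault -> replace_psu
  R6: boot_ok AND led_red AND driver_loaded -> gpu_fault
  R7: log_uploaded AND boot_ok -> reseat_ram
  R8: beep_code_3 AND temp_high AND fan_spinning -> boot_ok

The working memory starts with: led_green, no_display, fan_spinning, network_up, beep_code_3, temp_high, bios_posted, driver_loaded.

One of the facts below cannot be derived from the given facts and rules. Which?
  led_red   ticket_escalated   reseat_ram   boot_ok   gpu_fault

Round 1 fires R3, R8, giving led_red, boot_ok.
Round 2 fires R6, giving gpu_fault.
Round 3 fires R4, giving log_uploaded.
Round 4 fires R7, giving reseat_ram.
Derived: gpu_fault (round 2), boot_ok (round 1), reseat_ram (round 4), led_red (round 1). ticket_escalated never appears in any round.

ticket_escalated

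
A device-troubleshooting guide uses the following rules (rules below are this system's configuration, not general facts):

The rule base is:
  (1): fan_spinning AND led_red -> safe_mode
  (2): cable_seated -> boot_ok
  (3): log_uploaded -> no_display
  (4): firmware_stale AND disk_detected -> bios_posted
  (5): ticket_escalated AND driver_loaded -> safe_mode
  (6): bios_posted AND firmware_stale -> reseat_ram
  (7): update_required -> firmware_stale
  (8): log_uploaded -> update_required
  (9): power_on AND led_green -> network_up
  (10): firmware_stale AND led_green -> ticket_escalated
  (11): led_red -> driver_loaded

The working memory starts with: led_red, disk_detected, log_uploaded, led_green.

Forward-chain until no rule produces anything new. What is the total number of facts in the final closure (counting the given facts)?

Round 1 — (3), (8), (11), derive no_display, update_required, driver_loaded.
Round 2 — (7), derive firmware_stale.
Round 3 — (4), (10), derive bios_posted, ticket_escalated.
Round 4 — (5), (6), derive safe_mode, reseat_ram.
Closure: {bios_posted, disk_detected, driver_loaded, firmware_stale, led_green, led_red, log_uploaded, no_display, reseat_ram, safe_mode, ticket_escalated, update_required} — 12 facts.

12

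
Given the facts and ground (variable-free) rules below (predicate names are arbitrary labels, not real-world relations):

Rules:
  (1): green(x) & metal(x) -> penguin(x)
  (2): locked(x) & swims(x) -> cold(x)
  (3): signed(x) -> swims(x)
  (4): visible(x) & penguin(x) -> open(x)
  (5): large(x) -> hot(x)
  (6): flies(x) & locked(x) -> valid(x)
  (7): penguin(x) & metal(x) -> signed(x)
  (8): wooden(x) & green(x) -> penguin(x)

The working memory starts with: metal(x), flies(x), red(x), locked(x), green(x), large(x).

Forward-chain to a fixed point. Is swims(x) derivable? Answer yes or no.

yes

Round 1: (1) [green(x) & metal(x) -> penguin(x)]; (5) [large(x) -> hot(x)]; (6) [flies(x) & locked(x) -> valid(x)]. Adds penguin(x), hot(x), valid(x).
Round 2: (7) [penguin(x) & metal(x) -> signed(x)]. Adds signed(x).
Round 3: (3) [signed(x) -> swims(x)]. Adds swims(x).
Round 4: (2) [locked(x) & swims(x) -> cold(x)]. Adds cold(x).
swims(x) appears in round 3, so it is derivable.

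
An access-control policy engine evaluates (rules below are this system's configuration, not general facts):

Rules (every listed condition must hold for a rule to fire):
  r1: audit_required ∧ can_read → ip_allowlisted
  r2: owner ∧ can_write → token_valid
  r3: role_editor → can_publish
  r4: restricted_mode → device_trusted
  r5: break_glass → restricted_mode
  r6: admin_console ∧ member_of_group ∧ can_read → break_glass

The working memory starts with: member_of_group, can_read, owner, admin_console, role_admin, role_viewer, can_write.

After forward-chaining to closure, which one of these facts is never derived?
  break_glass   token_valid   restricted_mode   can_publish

Round 1 fires r2, r6, giving token_valid, break_glass.
Round 2 fires r5, giving restricted_mode.
Round 3 fires r4, giving device_trusted.
Derived: token_valid (round 1), break_glass (round 1), restricted_mode (round 2). can_publish never appears in any round.

can_publish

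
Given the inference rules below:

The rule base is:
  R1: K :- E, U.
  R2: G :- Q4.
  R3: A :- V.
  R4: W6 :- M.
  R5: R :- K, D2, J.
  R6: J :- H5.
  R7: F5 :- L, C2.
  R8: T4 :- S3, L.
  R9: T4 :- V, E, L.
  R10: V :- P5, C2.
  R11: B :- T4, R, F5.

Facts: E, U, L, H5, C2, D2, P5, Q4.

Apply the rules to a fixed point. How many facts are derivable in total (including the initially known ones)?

Round 1: R1 [K :- E, U.]; R2 [G :- Q4.]; R6 [J :- H5.]; R7 [F5 :- L, C2.]; R10 [V :- P5, C2.]. Adds K, G, J, F5, V.
Round 2: R3 [A :- V.]; R5 [R :- K, D2, J.]; R9 [T4 :- V, E, L.]. Adds A, R, T4.
Round 3: R11 [B :- T4, R, F5.]. Adds B.
Closure: {A, B, C2, D2, E, F5, G, H5, J, K, L, P5, Q4, R, T4, U, V} — 17 facts.

17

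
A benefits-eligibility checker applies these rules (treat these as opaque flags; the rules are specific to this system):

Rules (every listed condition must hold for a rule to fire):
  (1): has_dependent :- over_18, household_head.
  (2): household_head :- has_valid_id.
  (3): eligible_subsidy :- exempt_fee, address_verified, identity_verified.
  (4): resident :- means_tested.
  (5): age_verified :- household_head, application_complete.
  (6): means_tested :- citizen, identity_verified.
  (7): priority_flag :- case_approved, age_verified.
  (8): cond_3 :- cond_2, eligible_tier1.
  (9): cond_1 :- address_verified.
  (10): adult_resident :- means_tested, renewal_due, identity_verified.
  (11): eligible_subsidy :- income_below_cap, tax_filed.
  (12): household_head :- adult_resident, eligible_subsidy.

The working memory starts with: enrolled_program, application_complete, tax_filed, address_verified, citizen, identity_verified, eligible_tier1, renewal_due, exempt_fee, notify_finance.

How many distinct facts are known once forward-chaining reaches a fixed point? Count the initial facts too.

Round 1: (3) [eligible_subsidy :- exempt_fee, address_verified, identity_verified.]; (6) [means_tested :- citizen, identity_verified.]; (9) [cond_1 :- address_verified.]. New: eligible_subsidy, means_tested, cond_1.
Round 2: (4) [resident :- means_tested.]; (10) [adult_resident :- means_tested, renewal_due, identity_verified.]. New: resident, adult_resident.
Round 3: (12) [household_head :- adult_resident, eligible_subsidy.]. New: household_head.
Round 4: (5) [age_verified :- household_head, application_complete.]. New: age_verified.
Closure: {address_verified, adult_resident, age_verified, application_complete, citizen, cond_1, eligible_subsidy, eligible_tier1, enrolled_program, exempt_fee, household_head, identity_verified, means_tested, notify_finance, renewal_due, resident, tax_filed} — 17 facts.

17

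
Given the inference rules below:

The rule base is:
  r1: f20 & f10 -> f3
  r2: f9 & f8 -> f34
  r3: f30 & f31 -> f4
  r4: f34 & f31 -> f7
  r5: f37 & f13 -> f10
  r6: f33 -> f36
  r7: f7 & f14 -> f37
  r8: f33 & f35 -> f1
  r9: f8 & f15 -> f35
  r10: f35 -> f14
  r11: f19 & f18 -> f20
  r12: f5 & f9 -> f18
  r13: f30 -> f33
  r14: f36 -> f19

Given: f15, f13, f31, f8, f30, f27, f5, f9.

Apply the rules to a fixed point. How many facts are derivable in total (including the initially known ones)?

22

Round 1: r2 [f9 & f8 -> f34]; r3 [f30 & f31 -> f4]; r9 [f8 & f15 -> f35]; r12 [f5 & f9 -> f18]; r13 [f30 -> f33]. New: f34, f4, f35, f18, f33.
Round 2: r4 [f34 & f31 -> f7]; r6 [f33 -> f36]; r8 [f33 & f35 -> f1]; r10 [f35 -> f14]. New: f7, f36, f1, f14.
Round 3: r7 [f7 & f14 -> f37]; r14 [f36 -> f19]. New: f37, f19.
Round 4: r5 [f37 & f13 -> f10]; r11 [f19 & f18 -> f20]. New: f10, f20.
Round 5: r1 [f20 & f10 -> f3]. New: f3.
Closure: {f1, f10, f13, f14, f15, f18, f19, f20, f27, f3, f30, f31, f33, f34, f35, f36, f37, f4, f5, f7, f8, f9} — 22 facts.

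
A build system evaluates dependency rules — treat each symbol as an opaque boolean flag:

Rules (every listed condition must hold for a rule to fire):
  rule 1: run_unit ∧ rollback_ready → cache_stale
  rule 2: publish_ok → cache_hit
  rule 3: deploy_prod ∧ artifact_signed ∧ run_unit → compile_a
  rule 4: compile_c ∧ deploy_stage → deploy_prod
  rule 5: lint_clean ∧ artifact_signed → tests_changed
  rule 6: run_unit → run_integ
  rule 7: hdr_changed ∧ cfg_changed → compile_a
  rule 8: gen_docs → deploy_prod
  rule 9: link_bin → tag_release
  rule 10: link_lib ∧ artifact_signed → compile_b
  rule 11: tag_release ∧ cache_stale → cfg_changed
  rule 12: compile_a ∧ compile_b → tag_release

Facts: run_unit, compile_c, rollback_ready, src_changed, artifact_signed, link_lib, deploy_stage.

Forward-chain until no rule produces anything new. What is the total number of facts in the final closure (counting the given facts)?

14

Round 1: rule 1 [run_unit ∧ rollback_ready → cache_stale]; rule 4 [compile_c ∧ deploy_stage → deploy_prod]; rule 6 [run_unit → run_integ]; rule 10 [link_lib ∧ artifact_signed → compile_b]. Adds cache_stale, deploy_prod, run_integ, compile_b.
Round 2: rule 3 [deploy_prod ∧ artifact_signed ∧ run_unit → compile_a]. Adds compile_a.
Round 3: rule 12 [compile_a ∧ compile_b → tag_release]. Adds tag_release.
Round 4: rule 11 [tag_release ∧ cache_stale → cfg_changed]. Adds cfg_changed.
Closure: {artifact_signed, cache_stale, cfg_changed, compile_a, compile_b, compile_c, deploy_prod, deploy_stage, link_lib, rollback_ready, run_integ, run_unit, src_changed, tag_release} — 14 facts.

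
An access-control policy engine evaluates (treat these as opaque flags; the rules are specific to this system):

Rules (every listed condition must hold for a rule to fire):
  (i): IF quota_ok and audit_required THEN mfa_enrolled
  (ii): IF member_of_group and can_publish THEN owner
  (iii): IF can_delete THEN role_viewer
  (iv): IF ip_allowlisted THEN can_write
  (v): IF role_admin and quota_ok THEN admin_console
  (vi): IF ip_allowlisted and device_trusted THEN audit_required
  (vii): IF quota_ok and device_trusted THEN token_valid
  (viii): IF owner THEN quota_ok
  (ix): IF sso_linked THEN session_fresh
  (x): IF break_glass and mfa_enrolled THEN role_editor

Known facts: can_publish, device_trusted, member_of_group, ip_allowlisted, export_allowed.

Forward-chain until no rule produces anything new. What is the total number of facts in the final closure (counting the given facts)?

[1] (ii) [IF member_of_group and can_publish THEN owner]; (iv) [IF ip_allowlisted THEN can_write]; (vi) [IF ip_allowlisted and device_trusted THEN audit_required]. ⇒ new: owner, can_write, audit_required.
[2] (viii) [IF owner THEN quota_ok]. ⇒ new: quota_ok.
[3] (i) [IF quota_ok and audit_required THEN mfa_enrolled]; (vii) [IF quota_ok and device_trusted THEN token_valid]. ⇒ new: mfa_enrolled, token_valid.
Closure: {audit_required, can_publish, can_write, device_trusted, export_allowed, ip_allowlisted, member_of_group, mfa_enrolled, owner, quota_ok, token_valid} — 11 facts.

11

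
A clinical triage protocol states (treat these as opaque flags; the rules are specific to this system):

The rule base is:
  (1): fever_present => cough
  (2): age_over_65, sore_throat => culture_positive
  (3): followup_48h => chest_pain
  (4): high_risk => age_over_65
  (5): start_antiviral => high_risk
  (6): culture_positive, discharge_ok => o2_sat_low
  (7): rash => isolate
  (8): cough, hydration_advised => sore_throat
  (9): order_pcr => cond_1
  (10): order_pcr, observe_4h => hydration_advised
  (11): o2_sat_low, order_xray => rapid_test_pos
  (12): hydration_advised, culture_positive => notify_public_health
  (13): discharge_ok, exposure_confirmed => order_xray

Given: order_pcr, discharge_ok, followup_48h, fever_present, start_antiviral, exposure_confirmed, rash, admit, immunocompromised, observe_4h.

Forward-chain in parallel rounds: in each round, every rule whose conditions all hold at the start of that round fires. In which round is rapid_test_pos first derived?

5

[1] (1) [fever_present => cough]; (3) [followup_48h => chest_pain]; (5) [start_antiviral => high_risk]; (7) [rash => isolate]; (9) [order_pcr => cond_1]; (10) [order_pcr, observe_4h => hydration_advised]; (13) [discharge_ok, exposure_confirmed => order_xray]. ⇒ new: cough, chest_pain, high_risk, isolate, cond_1, hydration_advised, order_xray.
[2] (4) [high_risk => age_over_65]; (8) [cough, hydration_advised => sore_throat]. ⇒ new: age_over_65, sore_throat.
[3] (2) [age_over_65, sore_throat => culture_positive]. ⇒ new: culture_positive.
[4] (6) [culture_positive, discharge_ok => o2_sat_low]; (12) [hydration_advised, culture_positive => notify_public_health]. ⇒ new: o2_sat_low, notify_public_health.
[5] (11) [o2_sat_low, order_xray => rapid_test_pos]. ⇒ new: rapid_test_pos.
rapid_test_pos first appears in round 5.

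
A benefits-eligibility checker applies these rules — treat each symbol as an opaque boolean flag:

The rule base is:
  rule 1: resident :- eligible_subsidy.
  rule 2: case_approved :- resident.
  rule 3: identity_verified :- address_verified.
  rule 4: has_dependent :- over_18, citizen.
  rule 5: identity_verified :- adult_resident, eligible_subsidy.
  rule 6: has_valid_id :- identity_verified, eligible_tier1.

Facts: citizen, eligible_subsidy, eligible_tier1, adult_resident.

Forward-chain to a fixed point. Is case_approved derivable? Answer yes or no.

yes

Round 1: rule 1 [resident :- eligible_subsidy.]; rule 5 [identity_verified :- adult_resident, eligible_subsidy.]. Adds resident, identity_verified.
Round 2: rule 2 [case_approved :- resident.]; rule 6 [has_valid_id :- identity_verified, eligible_tier1.]. Adds case_approved, has_valid_id.
case_approved appears in round 2, so it is derivable.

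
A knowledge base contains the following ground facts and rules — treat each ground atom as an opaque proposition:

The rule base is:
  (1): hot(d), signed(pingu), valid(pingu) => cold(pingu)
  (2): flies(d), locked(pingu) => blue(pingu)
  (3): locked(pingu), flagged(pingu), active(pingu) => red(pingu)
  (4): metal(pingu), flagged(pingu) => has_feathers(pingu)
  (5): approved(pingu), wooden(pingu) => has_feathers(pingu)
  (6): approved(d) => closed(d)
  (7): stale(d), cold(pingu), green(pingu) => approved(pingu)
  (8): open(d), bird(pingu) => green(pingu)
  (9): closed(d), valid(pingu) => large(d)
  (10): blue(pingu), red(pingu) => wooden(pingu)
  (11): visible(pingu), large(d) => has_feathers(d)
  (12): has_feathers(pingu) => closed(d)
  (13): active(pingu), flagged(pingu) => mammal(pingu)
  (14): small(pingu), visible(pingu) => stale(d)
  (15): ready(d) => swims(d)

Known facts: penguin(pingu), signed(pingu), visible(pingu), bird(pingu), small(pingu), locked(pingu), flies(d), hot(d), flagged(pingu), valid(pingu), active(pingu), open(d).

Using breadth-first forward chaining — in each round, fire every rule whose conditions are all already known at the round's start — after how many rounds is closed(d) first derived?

Round 1 — (1), (2), (3), (8), (13), (14), derive cold(pingu), blue(pingu), red(pingu), green(pingu), mammal(pingu), stale(d).
Round 2 — (7), (10), derive approved(pingu), wooden(pingu).
Round 3 — (5), derive has_feathers(pingu).
Round 4 — (12), derive closed(d).
closed(d) first appears in round 4.

4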